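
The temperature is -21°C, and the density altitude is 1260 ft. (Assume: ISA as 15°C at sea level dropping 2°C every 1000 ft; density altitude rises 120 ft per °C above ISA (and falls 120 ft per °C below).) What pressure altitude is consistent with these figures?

4500 ft

DA = PA + 120 × (OAT − (15 − 2·PA/1000)) = PA + 120·OAT − 1800 + 0.24·PA = 1.24·PA + 120·OAT − 1800.
So 1.24·PA = 1260 − 120 × (-21) + 1800 = 5580.
PA = 5580 / 1.24 = 4500 ft.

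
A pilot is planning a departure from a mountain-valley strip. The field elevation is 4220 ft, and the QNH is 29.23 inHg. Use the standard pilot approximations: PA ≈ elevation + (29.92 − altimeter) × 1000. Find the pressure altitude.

4910 ft

Pressure correction = (29.92 − 29.23) × 1000 = +690 ft.
Pressure altitude = 4220 + (+690) = 4910 ft.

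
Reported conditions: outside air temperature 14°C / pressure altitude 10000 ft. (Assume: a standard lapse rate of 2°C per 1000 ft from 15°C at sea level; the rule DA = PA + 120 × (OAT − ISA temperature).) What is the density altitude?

ISA temperature at 10000 ft = 15 − 2 × (10000/1000) = -5°C.
ISA deviation = 14 − (-5) = +19°C.
Density altitude = 10000 + 120 × (19) = 10000 + (+2280) = 12280 ft.

12280 ft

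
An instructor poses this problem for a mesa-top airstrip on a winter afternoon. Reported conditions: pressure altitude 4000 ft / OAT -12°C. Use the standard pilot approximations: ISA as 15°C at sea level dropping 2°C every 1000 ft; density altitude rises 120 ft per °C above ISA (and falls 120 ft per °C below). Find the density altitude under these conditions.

ISA temperature at 4000 ft = 15 − 2 × (4000/1000) = 7°C.
ISA deviation = -12 − 7 = -19°C.
Density altitude = 4000 + 120 × (-19) = 4000 + (-2280) = 1720 ft.

1720 ft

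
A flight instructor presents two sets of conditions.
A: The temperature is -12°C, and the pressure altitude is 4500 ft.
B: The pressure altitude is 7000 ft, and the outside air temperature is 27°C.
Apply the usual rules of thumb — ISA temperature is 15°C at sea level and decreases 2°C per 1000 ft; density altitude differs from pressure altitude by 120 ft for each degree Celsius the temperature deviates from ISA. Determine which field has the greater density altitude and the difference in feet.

A: ISA temp = 6°C, deviation -18°C, DA = 4500 + 120 × (-18) = 2340 ft.
B: ISA temp = 1°C, deviation +26°C, DA = 7000 + 120 × 26 = 10120 ft.
B is higher by 10120 − 2340 = 7780 ft.

B by 7780 ft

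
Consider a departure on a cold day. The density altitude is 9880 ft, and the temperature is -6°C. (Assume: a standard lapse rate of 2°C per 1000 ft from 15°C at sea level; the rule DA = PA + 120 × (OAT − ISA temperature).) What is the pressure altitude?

DA = PA + 120 × (OAT − (15 − 2·PA/1000)) = PA + 120·OAT − 1800 + 0.24·PA = 1.24·PA + 120·OAT − 1800.
So 1.24·PA = 9880 − 120 × (-6) + 1800 = 12400.
PA = 12400 / 1.24 = 10000 ft.

10000 ft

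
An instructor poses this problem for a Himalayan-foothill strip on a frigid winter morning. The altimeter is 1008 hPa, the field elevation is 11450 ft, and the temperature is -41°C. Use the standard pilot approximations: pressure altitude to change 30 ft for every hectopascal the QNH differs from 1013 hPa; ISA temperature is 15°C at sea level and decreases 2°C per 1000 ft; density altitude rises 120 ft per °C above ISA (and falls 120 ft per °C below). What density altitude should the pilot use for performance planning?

7664 ft

Pressure altitude = 11450 + (1013 − 1008) × 30 = 11450 + (+150) = 11600 ft.
ISA temperature at 11600 ft = 15 − 2 × (11600/1000) = -8.2°C.
ISA deviation = -41 − (-8.2) = -32.8°C.
Density altitude = 11600 + 120 × (-32.8) = 7664 ft.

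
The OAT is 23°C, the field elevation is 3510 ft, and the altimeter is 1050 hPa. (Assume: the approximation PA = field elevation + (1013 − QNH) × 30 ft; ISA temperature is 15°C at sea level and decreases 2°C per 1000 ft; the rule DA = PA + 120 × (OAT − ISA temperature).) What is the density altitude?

3936 ft

Pressure altitude = 3510 + (1013 − 1050) × 30 = 3510 + (-1110) = 2400 ft.
ISA temperature at 2400 ft = 15 − 2 × (2400/1000) = 10.2°C.
ISA deviation = 23 − 10.2 = +12.8°C.
Density altitude = 2400 + 120 × (12.8) = 3936 ft.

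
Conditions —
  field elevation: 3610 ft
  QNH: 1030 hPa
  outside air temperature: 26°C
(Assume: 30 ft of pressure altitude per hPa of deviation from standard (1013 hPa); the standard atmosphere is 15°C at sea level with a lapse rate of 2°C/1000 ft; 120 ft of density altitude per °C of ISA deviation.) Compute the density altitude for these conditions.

5164 ft

Pressure altitude = 3610 + (1013 − 1030) × 30 = 3610 + (-510) = 3100 ft.
ISA temperature at 3100 ft = 15 − 2 × (3100/1000) = 8.8°C.
ISA deviation = 26 − 8.8 = +17.2°C.
Density altitude = 3100 + 120 × (17.2) = 5164 ft.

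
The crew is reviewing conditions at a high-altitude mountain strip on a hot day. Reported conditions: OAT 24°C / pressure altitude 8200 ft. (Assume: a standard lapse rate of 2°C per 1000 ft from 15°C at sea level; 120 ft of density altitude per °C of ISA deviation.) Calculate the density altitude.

ISA temperature at 8200 ft = 15 − 2 × (8200/1000) = -1.4°C.
ISA deviation = 24 − (-1.4) = +25.4°C.
Density altitude = 8200 + 120 × (25.4) = 8200 + (+3048) = 11248 ft.

11248 ft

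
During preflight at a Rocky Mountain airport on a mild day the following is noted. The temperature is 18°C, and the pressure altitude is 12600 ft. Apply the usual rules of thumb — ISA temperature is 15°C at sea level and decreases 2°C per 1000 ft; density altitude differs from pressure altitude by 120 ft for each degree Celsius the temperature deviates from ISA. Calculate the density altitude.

ISA temperature at 12600 ft = 15 − 2 × (12600/1000) = -10.2°C.
ISA deviation = 18 − (-10.2) = +28.2°C.
Density altitude = 12600 + 120 × (28.2) = 12600 + (+3384) = 15984 ft.

15984 ft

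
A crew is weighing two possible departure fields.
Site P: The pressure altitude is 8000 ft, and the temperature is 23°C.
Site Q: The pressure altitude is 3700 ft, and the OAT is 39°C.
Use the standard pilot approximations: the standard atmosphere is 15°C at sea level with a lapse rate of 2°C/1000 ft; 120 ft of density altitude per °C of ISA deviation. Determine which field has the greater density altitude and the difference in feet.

Site P: ISA temp = -1°C, deviation +24°C, DA = 8000 + 120 × 24 = 10880 ft.
Site Q: ISA temp = 7.6°C, deviation +31.4°C, DA = 3700 + 120 × 31.4 = 7468 ft.
Site P is higher by 10880 − 7468 = 3412 ft.

Site P by 3412 ft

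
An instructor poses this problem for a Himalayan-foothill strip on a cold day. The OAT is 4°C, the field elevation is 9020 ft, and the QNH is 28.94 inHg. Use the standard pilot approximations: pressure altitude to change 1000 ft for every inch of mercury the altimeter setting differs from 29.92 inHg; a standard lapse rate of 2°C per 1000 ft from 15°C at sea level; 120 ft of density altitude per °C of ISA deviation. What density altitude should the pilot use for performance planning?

11080 ft

Pressure altitude = 9020 + (29.92 − 28.94) × 1000 = 9020 + (+980) = 10000 ft.
ISA temperature at 10000 ft = 15 − 2 × (10000/1000) = -5°C.
ISA deviation = 4 − (-5) = +9°C.
Density altitude = 10000 + 120 × (9) = 11080 ft.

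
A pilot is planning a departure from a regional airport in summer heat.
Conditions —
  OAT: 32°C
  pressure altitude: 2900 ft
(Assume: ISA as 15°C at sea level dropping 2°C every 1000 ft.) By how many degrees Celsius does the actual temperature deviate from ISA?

ISA+22.8°C

ISA temperature at 2900 ft = 15 − 2 × (2900/1000) = 9.2°C.
Deviation = OAT − ISA = 32 − 9.2 = +22.8°C.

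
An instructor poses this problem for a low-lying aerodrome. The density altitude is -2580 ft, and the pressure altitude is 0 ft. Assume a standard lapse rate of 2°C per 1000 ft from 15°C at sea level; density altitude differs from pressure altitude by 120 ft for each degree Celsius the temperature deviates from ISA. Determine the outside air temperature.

Density altitude − pressure altitude = -2580 − 0 = -2580 ft.
At 120 ft/°C that is an ISA deviation of -2580/120 = -21.5°C.
ISA temperature at 0 ft = 15 − 2 × (0/1000) = 15°C.
OAT = ISA + deviation = 15 + (-21.5) = -6.5°C.

-6.5°C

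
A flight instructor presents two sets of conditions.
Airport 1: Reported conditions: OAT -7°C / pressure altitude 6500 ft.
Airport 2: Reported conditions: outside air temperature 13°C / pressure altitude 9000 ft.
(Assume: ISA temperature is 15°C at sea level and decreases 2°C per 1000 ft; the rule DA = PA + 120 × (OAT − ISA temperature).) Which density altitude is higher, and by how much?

Airport 2 by 5500 ft

Airport 1: ISA temp = 2°C, deviation -9°C, DA = 6500 + 120 × (-9) = 5420 ft.
Airport 2: ISA temp = -3°C, deviation +16°C, DA = 9000 + 120 × 16 = 10920 ft.
Airport 2 is higher by 10920 − 5420 = 5500 ft.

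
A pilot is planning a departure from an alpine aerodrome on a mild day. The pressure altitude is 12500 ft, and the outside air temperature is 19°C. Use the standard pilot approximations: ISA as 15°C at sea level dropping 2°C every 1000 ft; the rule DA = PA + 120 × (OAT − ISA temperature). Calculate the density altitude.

15980 ft

ISA temperature at 12500 ft = 15 − 2 × (12500/1000) = -10°C.
ISA deviation = 19 − (-10) = +29°C.
Density altitude = 12500 + 120 × (29) = 12500 + (+3480) = 15980 ft.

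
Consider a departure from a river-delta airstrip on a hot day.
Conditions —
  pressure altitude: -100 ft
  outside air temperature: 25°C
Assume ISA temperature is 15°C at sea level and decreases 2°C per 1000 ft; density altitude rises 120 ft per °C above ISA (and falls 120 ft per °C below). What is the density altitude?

ISA temperature at -100 ft = 15 − 2 × (-100/1000) = 15.2°C.
ISA deviation = 25 − 15.2 = +9.8°C.
Density altitude = -100 + 120 × (9.8) = -100 + (+1176) = 1076 ft.

1076 ft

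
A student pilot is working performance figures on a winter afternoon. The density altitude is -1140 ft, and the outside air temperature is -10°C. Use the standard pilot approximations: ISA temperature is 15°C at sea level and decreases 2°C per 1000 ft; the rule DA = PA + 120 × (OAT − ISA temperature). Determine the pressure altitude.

DA = PA + 120 × (OAT − (15 − 2·PA/1000)) = PA + 120·OAT − 1800 + 0.24·PA = 1.24·PA + 120·OAT − 1800.
So 1.24·PA = -1140 − 120 × (-10) + 1800 = 1860.
PA = 1860 / 1.24 = 1500 ft.

1500 ft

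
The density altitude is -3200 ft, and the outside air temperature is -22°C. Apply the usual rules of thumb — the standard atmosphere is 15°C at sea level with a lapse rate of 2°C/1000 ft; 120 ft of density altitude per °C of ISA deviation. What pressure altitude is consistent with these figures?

1000 ft

DA = PA + 120 × (OAT − (15 − 2·PA/1000)) = PA + 120·OAT − 1800 + 0.24·PA = 1.24·PA + 120·OAT − 1800.
So 1.24·PA = -3200 − 120 × (-22) + 1800 = 1240.
PA = 1240 / 1.24 = 1000 ft.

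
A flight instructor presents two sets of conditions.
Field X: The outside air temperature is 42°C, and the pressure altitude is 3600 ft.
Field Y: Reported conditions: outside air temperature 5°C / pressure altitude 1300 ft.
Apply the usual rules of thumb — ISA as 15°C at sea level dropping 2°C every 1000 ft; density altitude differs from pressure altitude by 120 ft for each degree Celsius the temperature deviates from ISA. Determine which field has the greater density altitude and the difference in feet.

Field X: ISA temp = 7.8°C, deviation +34.2°C, DA = 3600 + 120 × 34.2 = 7704 ft.
Field Y: ISA temp = 12.4°C, deviation -7.4°C, DA = 1300 + 120 × (-7.4) = 412 ft.
Field X is higher by 7704 − 412 = 7292 ft.

Field X by 7292 ft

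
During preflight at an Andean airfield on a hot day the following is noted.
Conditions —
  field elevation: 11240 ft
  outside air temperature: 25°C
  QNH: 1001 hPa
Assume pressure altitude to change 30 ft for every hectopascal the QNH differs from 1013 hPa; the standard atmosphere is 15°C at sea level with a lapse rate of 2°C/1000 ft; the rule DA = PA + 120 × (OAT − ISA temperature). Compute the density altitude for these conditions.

Pressure altitude = 11240 + (1013 − 1001) × 30 = 11240 + (+360) = 11600 ft.
ISA temperature at 11600 ft = 15 − 2 × (11600/1000) = -8.2°C.
ISA deviation = 25 − (-8.2) = +33.2°C.
Density altitude = 11600 + 120 × (33.2) = 15584 ft.

15584 ft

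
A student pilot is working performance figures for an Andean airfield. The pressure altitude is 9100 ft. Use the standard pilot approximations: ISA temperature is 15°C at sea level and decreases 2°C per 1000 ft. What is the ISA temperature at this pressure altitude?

-3.2°C

ISA temperature = 15 − 2 × (9100/1000) = 15 − 18.2 = -3.2°C.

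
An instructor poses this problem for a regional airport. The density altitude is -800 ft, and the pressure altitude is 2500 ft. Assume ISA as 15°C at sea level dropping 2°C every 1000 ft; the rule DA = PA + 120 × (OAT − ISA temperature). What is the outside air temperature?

-17.5°C

Density altitude − pressure altitude = -800 − 2500 = -3300 ft.
At 120 ft/°C that is an ISA deviation of -3300/120 = -27.5°C.
ISA temperature at 2500 ft = 15 − 2 × (2500/1000) = 10°C.
OAT = ISA + deviation = 10 + (-27.5) = -17.5°C.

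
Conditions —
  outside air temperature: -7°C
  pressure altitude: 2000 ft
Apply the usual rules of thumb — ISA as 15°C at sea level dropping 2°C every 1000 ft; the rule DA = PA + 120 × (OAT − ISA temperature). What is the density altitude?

-160 ft

ISA temperature at 2000 ft = 15 − 2 × (2000/1000) = 11°C.
ISA deviation = -7 − 11 = -18°C.
Density altitude = 2000 + 120 × (-18) = 2000 + (-2160) = -160 ft.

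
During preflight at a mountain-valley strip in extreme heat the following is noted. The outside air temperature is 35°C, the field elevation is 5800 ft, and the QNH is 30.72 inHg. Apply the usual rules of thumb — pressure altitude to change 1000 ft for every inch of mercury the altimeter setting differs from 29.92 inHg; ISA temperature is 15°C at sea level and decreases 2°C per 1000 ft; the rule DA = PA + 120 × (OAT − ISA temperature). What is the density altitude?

8600 ft

Pressure altitude = 5800 + (29.92 − 30.72) × 1000 = 5800 + (-800) = 5000 ft.
ISA temperature at 5000 ft = 15 − 2 × (5000/1000) = 5°C.
ISA deviation = 35 − 5 = +30°C.
Density altitude = 5000 + 120 × (30) = 8600 ft.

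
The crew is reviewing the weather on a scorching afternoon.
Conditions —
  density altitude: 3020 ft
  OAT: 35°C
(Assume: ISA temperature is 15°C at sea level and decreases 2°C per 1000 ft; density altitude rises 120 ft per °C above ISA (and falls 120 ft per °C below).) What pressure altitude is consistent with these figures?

500 ft

DA = PA + 120 × (OAT − (15 − 2·PA/1000)) = PA + 120·OAT − 1800 + 0.24·PA = 1.24·PA + 120·OAT − 1800.
So 1.24·PA = 3020 − 120 × 35 + 1800 = 620.
PA = 620 / 1.24 = 500 ft.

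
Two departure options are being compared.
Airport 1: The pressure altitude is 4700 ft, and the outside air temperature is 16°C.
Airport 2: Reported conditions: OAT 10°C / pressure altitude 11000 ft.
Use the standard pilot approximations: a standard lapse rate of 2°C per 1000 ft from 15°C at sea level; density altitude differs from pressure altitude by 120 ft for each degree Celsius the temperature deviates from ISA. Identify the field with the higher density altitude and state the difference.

Airport 1: ISA temp = 5.6°C, deviation +10.4°C, DA = 4700 + 120 × 10.4 = 5948 ft.
Airport 2: ISA temp = -7°C, deviation +17°C, DA = 11000 + 120 × 17 = 13040 ft.
Airport 2 is higher by 13040 − 5948 = 7092 ft.

Airport 2 by 7092 ft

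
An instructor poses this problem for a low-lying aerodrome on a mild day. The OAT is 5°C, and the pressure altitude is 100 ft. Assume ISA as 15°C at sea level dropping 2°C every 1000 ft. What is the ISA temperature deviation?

ISA-9.8°C

ISA temperature at 100 ft = 15 − 2 × (100/1000) = 14.8°C.
Deviation = OAT − ISA = 5 − 14.8 = -9.8°C.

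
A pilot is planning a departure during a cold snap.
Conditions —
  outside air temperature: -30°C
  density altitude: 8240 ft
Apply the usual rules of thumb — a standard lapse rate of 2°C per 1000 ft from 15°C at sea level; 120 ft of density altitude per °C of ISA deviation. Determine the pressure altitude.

DA = PA + 120 × (OAT − (15 − 2·PA/1000)) = PA + 120·OAT − 1800 + 0.24·PA = 1.24·PA + 120·OAT − 1800.
So 1.24·PA = 8240 − 120 × (-30) + 1800 = 13640.
PA = 13640 / 1.24 = 11000 ft.

11000 ft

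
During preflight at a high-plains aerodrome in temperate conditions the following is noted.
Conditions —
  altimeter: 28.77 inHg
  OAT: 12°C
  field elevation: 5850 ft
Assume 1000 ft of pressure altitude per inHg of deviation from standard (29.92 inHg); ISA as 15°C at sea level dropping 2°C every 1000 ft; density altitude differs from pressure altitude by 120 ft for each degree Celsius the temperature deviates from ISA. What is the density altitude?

Pressure altitude = 5850 + (29.92 − 28.77) × 1000 = 5850 + (+1150) = 7000 ft.
ISA temperature at 7000 ft = 15 − 2 × (7000/1000) = 1°C.
ISA deviation = 12 − 1 = +11°C.
Density altitude = 7000 + 120 × (11) = 8320 ft.

8320 ft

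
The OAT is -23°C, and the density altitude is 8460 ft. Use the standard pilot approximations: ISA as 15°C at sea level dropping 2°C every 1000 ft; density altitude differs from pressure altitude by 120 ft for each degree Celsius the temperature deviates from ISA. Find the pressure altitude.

DA = PA + 120 × (OAT − (15 − 2·PA/1000)) = PA + 120·OAT − 1800 + 0.24·PA = 1.24·PA + 120·OAT − 1800.
So 1.24·PA = 8460 − 120 × (-23) + 1800 = 13020.
PA = 13020 / 1.24 = 10500 ft.

10500 ft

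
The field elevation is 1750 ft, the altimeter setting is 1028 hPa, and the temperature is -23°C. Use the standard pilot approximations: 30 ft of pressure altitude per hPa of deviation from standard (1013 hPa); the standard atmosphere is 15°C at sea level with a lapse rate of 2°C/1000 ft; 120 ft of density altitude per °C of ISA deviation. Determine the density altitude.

-2948 ft

Pressure altitude = 1750 + (1013 − 1028) × 30 = 1750 + (-450) = 1300 ft.
ISA temperature at 1300 ft = 15 − 2 × (1300/1000) = 12.4°C.
ISA deviation = -23 − 12.4 = -35.4°C.
Density altitude = 1300 + 120 × (-35.4) = -2948 ft.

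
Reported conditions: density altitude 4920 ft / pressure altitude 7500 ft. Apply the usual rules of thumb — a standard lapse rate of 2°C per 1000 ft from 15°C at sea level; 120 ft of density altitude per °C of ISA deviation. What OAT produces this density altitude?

-21.5°C

Density altitude − pressure altitude = 4920 − 7500 = -2580 ft.
At 120 ft/°C that is an ISA deviation of -2580/120 = -21.5°C.
ISA temperature at 7500 ft = 15 − 2 × (7500/1000) = 0°C.
OAT = ISA + deviation = 0 + (-21.5) = -21.5°C.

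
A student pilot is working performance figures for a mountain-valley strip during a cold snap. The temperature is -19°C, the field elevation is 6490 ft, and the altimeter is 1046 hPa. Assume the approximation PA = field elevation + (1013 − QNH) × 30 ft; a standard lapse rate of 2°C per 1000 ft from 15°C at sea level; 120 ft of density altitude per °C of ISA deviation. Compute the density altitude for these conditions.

Pressure altitude = 6490 + (1013 − 1046) × 30 = 6490 + (-990) = 5500 ft.
ISA temperature at 5500 ft = 15 − 2 × (5500/1000) = 4°C.
ISA deviation = -19 − 4 = -23°C.
Density altitude = 5500 + 120 × (-23) = 2740 ft.

2740 ft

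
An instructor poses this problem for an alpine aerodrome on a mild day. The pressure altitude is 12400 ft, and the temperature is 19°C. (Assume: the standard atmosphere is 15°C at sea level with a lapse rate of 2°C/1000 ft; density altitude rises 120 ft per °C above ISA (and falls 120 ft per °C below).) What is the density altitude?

ISA temperature at 12400 ft = 15 − 2 × (12400/1000) = -9.8°C.
ISA deviation = 19 − (-9.8) = +28.8°C.
Density altitude = 12400 + 120 × (28.8) = 12400 + (+3456) = 15856 ft.

15856 ft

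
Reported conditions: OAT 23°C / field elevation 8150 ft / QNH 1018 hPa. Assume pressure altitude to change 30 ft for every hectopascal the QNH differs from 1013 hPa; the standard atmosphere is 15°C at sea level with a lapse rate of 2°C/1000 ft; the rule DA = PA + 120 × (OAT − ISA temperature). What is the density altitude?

Pressure altitude = 8150 + (1013 − 1018) × 30 = 8150 + (-150) = 8000 ft.
ISA temperature at 8000 ft = 15 − 2 × (8000/1000) = -1°C.
ISA deviation = 23 − (-1) = +24°C.
Density altitude = 8000 + 120 × (24) = 10880 ft.

10880 ft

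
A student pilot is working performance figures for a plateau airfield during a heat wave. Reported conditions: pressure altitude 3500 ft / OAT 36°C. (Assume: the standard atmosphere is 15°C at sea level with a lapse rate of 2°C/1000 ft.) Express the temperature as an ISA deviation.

ISA+28°C

ISA temperature at 3500 ft = 15 − 2 × (3500/1000) = 8°C.
Deviation = OAT − ISA = 36 − 8 = +28°C.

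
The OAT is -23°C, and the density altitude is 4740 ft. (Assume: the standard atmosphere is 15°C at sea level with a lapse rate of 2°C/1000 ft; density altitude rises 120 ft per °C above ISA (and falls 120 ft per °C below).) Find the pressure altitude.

7500 ft

DA = PA + 120 × (OAT − (15 − 2·PA/1000)) = PA + 120·OAT − 1800 + 0.24·PA = 1.24·PA + 120·OAT − 1800.
So 1.24·PA = 4740 − 120 × (-23) + 1800 = 9300.
PA = 9300 / 1.24 = 7500 ft.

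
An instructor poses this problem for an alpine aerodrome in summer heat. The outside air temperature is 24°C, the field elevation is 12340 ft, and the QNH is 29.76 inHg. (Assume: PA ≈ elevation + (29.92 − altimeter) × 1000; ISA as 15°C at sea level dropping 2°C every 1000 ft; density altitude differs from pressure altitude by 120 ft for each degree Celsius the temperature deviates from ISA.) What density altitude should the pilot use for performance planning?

16580 ft

Pressure altitude = 12340 + (29.92 − 29.76) × 1000 = 12340 + (+160) = 12500 ft.
ISA temperature at 12500 ft = 15 − 2 × (12500/1000) = -10°C.
ISA deviation = 24 − (-10) = +34°C.
Density altitude = 12500 + 120 × (34) = 16580 ft.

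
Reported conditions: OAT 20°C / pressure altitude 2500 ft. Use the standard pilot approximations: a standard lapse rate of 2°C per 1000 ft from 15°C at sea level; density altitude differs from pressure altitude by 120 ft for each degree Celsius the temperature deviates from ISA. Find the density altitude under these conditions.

ISA temperature at 2500 ft = 15 − 2 × (2500/1000) = 10°C.
ISA deviation = 20 − 10 = +10°C.
Density altitude = 2500 + 120 × (10) = 2500 + (+1200) = 3700 ft.

3700 ft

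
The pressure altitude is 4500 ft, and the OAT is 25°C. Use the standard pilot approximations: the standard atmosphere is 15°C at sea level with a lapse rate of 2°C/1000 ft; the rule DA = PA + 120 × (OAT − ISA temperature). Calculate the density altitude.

ISA temperature at 4500 ft = 15 − 2 × (4500/1000) = 6°C.
ISA deviation = 25 − 6 = +19°C.
Density altitude = 4500 + 120 × (19) = 4500 + (+2280) = 6780 ft.

6780 ft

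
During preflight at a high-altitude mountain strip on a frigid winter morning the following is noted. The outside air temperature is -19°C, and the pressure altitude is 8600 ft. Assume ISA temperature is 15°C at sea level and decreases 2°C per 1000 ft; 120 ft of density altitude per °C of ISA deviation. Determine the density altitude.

ISA temperature at 8600 ft = 15 − 2 × (8600/1000) = -2.2°C.
ISA deviation = -19 − (-2.2) = -16.8°C.
Density altitude = 8600 + 120 × (-16.8) = 8600 + (-2016) = 6584 ft.

6584 ft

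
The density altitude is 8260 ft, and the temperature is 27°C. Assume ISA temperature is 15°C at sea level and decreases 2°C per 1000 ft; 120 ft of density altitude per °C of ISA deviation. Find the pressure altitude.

DA = PA + 120 × (OAT − (15 − 2·PA/1000)) = PA + 120·OAT − 1800 + 0.24·PA = 1.24·PA + 120·OAT − 1800.
So 1.24·PA = 8260 − 120 × 27 + 1800 = 6820.
PA = 6820 / 1.24 = 5500 ft.

5500 ft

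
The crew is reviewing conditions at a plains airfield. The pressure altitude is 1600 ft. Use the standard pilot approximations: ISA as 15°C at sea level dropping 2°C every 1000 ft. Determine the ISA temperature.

ISA temperature = 15 − 2 × (1600/1000) = 15 − 3.2 = 11.8°C.

11.8°C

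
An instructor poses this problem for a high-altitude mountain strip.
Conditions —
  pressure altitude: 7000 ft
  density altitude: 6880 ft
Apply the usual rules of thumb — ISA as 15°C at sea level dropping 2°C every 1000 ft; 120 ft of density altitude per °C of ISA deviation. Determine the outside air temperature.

Density altitude − pressure altitude = 6880 − 7000 = -120 ft.
At 120 ft/°C that is an ISA deviation of -120/120 = -1°C.
ISA temperature at 7000 ft = 15 − 2 × (7000/1000) = 1°C.
OAT = ISA + deviation = 1 + (-1) = 0°C.

0°C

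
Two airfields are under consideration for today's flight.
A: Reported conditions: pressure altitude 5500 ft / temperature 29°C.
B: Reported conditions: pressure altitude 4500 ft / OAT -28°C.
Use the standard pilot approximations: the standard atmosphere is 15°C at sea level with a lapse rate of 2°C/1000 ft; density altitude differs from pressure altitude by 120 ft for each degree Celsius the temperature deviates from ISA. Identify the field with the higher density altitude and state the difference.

A by 8080 ft

A: ISA temp = 4°C, deviation +25°C, DA = 5500 + 120 × 25 = 8500 ft.
B: ISA temp = 6°C, deviation -34°C, DA = 4500 + 120 × (-34) = 420 ft.
A is higher by 8500 − 420 = 8080 ft.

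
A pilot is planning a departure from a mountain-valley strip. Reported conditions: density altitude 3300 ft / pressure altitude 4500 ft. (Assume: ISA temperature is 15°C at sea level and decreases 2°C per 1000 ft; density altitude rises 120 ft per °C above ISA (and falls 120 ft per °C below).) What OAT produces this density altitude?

-4°C

Density altitude − pressure altitude = 3300 − 4500 = -1200 ft.
At 120 ft/°C that is an ISA deviation of -1200/120 = -10°C.
ISA temperature at 4500 ft = 15 − 2 × (4500/1000) = 6°C.
OAT = ISA + deviation = 6 + (-10) = -4°C.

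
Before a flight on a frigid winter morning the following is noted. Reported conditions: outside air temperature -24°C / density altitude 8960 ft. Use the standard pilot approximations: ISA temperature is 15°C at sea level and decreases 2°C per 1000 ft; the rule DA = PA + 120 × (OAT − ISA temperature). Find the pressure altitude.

11000 ft

DA = PA + 120 × (OAT − (15 − 2·PA/1000)) = PA + 120·OAT − 1800 + 0.24·PA = 1.24·PA + 120·OAT − 1800.
So 1.24·PA = 8960 − 120 × (-24) + 1800 = 13640.
PA = 13640 / 1.24 = 11000 ft.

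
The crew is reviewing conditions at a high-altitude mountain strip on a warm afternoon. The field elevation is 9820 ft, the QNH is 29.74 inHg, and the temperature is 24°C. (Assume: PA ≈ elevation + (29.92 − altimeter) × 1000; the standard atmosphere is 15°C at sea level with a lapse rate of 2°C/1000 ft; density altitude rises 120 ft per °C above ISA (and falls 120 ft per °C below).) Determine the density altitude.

Pressure altitude = 9820 + (29.92 − 29.74) × 1000 = 9820 + (+180) = 10000 ft.
ISA temperature at 10000 ft = 15 − 2 × (10000/1000) = -5°C.
ISA deviation = 24 − (-5) = +29°C.
Density altitude = 10000 + 120 × (29) = 13480 ft.

13480 ft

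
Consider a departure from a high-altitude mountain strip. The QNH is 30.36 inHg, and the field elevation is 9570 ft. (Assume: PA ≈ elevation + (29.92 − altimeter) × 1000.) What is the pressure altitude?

9130 ft

Pressure correction = (29.92 − 30.36) × 1000 = -440 ft.
Pressure altitude = 9570 + (-440) = 9130 ft.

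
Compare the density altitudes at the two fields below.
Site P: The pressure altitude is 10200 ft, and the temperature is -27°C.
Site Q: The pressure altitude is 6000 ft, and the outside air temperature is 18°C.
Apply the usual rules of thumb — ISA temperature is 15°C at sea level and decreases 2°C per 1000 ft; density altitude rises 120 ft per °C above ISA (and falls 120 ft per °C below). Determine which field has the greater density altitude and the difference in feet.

Site P: ISA temp = -5.4°C, deviation -21.6°C, DA = 10200 + 120 × (-21.6) = 7608 ft.
Site Q: ISA temp = 3°C, deviation +15°C, DA = 6000 + 120 × 15 = 7800 ft.
Site Q is higher by 7800 − 7608 = 192 ft.

Site Q by 192 ft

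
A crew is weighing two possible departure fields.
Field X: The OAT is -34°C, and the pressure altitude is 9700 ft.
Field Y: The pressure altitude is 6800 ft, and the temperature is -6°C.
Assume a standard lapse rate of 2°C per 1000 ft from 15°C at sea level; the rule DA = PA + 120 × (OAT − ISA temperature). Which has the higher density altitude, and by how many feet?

Field X: ISA temp = -4.4°C, deviation -29.6°C, DA = 9700 + 120 × (-29.6) = 6148 ft.
Field Y: ISA temp = 1.4°C, deviation -7.4°C, DA = 6800 + 120 × (-7.4) = 5912 ft.
Field X is higher by 6148 − 5912 = 236 ft.

Field X by 236 ft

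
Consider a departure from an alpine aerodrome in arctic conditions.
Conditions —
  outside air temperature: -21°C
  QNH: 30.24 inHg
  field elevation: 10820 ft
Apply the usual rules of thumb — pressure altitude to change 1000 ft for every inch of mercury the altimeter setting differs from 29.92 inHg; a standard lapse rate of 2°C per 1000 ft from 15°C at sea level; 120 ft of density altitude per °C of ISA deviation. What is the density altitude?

Pressure altitude = 10820 + (29.92 − 30.24) × 1000 = 10820 + (-320) = 10500 ft.
ISA temperature at 10500 ft = 15 − 2 × (10500/1000) = -6°C.
ISA deviation = -21 − (-6) = -15°C.
Density altitude = 10500 + 120 × (-15) = 8700 ft.

8700 ft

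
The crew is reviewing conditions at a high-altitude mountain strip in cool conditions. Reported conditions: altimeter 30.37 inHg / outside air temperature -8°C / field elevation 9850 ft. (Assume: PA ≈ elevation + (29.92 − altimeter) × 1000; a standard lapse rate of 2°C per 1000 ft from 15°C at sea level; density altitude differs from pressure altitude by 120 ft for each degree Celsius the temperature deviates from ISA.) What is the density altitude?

Pressure altitude = 9850 + (29.92 − 30.37) × 1000 = 9850 + (-450) = 9400 ft.
ISA temperature at 9400 ft = 15 − 2 × (9400/1000) = -3.8°C.
ISA deviation = -8 − (-3.8) = -4.2°C.
Density altitude = 9400 + 120 × (-4.2) = 8896 ft.

8896 ft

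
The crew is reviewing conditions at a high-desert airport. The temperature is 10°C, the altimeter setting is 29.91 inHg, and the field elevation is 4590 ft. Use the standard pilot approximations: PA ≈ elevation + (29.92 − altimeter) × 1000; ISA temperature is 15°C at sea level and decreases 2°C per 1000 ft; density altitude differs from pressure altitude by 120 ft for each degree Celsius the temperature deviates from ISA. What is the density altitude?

Pressure altitude = 4590 + (29.92 − 29.91) × 1000 = 4590 + (+10) = 4600 ft.
ISA temperature at 4600 ft = 15 − 2 × (4600/1000) = 5.8°C.
ISA deviation = 10 − 5.8 = +4.2°C.
Density altitude = 4600 + 120 × (4.2) = 5104 ft.

5104 ft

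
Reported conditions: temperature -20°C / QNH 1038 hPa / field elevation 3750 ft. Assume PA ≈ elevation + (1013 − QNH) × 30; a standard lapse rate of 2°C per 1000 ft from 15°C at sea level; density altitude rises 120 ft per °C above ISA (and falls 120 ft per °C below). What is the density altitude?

Pressure altitude = 3750 + (1013 − 1038) × 30 = 3750 + (-750) = 3000 ft.
ISA temperature at 3000 ft = 15 − 2 × (3000/1000) = 9°C.
ISA deviation = -20 − 9 = -29°C.
Density altitude = 3000 + 120 × (-29) = -480 ft.

-480 ft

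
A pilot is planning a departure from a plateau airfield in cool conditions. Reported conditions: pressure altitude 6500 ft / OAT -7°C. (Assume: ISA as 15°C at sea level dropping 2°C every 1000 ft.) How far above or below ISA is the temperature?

ISA-9°C

ISA temperature at 6500 ft = 15 − 2 × (6500/1000) = 2°C.
Deviation = OAT − ISA = -7 − 2 = -9°C.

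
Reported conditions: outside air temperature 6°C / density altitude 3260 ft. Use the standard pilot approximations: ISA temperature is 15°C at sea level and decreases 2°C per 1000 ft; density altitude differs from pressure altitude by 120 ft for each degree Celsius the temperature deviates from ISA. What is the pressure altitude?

DA = PA + 120 × (OAT − (15 − 2·PA/1000)) = PA + 120·OAT − 1800 + 0.24·PA = 1.24·PA + 120·OAT − 1800.
So 1.24·PA = 3260 − 120 × 6 + 1800 = 4340.
PA = 4340 / 1.24 = 3500 ft.

3500 ft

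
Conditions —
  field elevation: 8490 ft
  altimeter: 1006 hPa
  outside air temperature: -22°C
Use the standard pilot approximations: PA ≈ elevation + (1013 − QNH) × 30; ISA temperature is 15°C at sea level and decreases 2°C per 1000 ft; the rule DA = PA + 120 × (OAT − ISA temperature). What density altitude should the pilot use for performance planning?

6348 ft

Pressure altitude = 8490 + (1013 − 1006) × 30 = 8490 + (+210) = 8700 ft.
ISA temperature at 8700 ft = 15 − 2 × (8700/1000) = -2.4°C.
ISA deviation = -22 − (-2.4) = -19.6°C.
Density altitude = 8700 + 120 × (-19.6) = 6348 ft.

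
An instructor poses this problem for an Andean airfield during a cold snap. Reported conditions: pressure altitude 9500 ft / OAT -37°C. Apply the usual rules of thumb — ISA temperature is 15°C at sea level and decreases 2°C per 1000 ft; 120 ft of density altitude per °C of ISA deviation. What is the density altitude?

ISA temperature at 9500 ft = 15 − 2 × (9500/1000) = -4°C.
ISA deviation = -37 − (-4) = -33°C.
Density altitude = 9500 + 120 × (-33) = 9500 + (-3960) = 5540 ft.

5540 ft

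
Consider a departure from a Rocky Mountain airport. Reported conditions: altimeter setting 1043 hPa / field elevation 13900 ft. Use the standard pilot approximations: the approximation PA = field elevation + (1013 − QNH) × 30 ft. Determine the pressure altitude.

13000 ft

Pressure correction = (1013 − 1043) × 30 = -900 ft.
Pressure altitude = 13900 + (-900) = 13000 ft.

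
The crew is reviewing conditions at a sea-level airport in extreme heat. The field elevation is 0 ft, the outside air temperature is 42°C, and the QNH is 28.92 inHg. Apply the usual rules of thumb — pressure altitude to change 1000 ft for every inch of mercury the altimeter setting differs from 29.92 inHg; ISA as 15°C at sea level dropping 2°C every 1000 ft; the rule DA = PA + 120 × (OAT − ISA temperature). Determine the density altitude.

Pressure altitude = 0 + (29.92 − 28.92) × 1000 = 0 + (+1000) = 1000 ft.
ISA temperature at 1000 ft = 15 − 2 × (1000/1000) = 13°C.
ISA deviation = 42 − 13 = +29°C.
Density altitude = 1000 + 120 × (29) = 4480 ft.

4480 ft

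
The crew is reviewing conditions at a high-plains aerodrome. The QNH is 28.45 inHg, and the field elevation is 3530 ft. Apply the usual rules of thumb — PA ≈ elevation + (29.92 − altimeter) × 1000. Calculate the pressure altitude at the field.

Pressure correction = (29.92 − 28.45) × 1000 = +1470 ft.
Pressure altitude = 3530 + (+1470) = 5000 ft.

5000 ft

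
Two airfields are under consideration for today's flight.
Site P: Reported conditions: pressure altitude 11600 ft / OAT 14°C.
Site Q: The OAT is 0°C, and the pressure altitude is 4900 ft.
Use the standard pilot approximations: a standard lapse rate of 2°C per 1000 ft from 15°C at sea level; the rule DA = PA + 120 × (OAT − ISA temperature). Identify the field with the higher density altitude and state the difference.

Site P: ISA temp = -8.2°C, deviation +22.2°C, DA = 11600 + 120 × 22.2 = 14264 ft.
Site Q: ISA temp = 5.2°C, deviation -5.2°C, DA = 4900 + 120 × (-5.2) = 4276 ft.
Site P is higher by 14264 − 4276 = 9988 ft.

Site P by 9988 ft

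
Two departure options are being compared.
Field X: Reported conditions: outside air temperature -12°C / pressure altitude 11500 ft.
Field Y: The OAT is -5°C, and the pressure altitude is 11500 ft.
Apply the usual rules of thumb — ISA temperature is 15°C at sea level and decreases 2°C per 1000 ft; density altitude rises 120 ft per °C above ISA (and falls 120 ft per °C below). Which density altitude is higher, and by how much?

Field Y by 840 ft

Field X: ISA temp = -8°C, deviation -4°C, DA = 11500 + 120 × (-4) = 11020 ft.
Field Y: ISA temp = -8°C, deviation +3°C, DA = 11500 + 120 × 3 = 11860 ft.
Field Y is higher by 11860 − 11020 = 840 ft.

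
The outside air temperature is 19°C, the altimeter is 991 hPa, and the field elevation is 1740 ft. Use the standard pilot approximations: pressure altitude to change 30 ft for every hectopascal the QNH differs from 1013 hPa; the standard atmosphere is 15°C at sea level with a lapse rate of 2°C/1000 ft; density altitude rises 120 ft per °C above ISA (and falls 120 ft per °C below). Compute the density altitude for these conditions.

3456 ft

Pressure altitude = 1740 + (1013 − 991) × 30 = 1740 + (+660) = 2400 ft.
ISA temperature at 2400 ft = 15 − 2 × (2400/1000) = 10.2°C.
ISA deviation = 19 − 10.2 = +8.8°C.
Density altitude = 2400 + 120 × (8.8) = 3456 ft.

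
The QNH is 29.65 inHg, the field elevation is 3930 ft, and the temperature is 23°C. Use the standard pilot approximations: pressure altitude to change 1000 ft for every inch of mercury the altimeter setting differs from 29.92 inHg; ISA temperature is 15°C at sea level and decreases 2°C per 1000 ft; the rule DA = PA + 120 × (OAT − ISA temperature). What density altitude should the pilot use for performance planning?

6168 ft

Pressure altitude = 3930 + (29.92 − 29.65) × 1000 = 3930 + (+270) = 4200 ft.
ISA temperature at 4200 ft = 15 − 2 × (4200/1000) = 6.6°C.
ISA deviation = 23 − 6.6 = +16.4°C.
Density altitude = 4200 + 120 × (16.4) = 6168 ft.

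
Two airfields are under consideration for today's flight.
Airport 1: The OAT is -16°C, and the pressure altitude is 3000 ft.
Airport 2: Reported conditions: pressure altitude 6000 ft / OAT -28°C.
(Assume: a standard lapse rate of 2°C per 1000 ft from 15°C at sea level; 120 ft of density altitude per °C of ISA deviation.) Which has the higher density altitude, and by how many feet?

Airport 2 by 2280 ft

Airport 1: ISA temp = 9°C, deviation -25°C, DA = 3000 + 120 × (-25) = 0 ft.
Airport 2: ISA temp = 3°C, deviation -31°C, DA = 6000 + 120 × (-31) = 2280 ft.
Airport 2 is higher by 2280 − 0 = 2280 ft.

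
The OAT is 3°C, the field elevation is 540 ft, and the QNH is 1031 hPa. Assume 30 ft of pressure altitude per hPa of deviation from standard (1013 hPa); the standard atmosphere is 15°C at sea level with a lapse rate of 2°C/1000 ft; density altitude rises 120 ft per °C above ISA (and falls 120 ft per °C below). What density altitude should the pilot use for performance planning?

Pressure altitude = 540 + (1013 − 1031) × 30 = 540 + (-540) = 0 ft.
ISA temperature at 0 ft = 15 − 2 × (0/1000) = 15°C.
ISA deviation = 3 − 15 = -12°C.
Density altitude = 0 + 120 × (-12) = -1440 ft.

-1440 ft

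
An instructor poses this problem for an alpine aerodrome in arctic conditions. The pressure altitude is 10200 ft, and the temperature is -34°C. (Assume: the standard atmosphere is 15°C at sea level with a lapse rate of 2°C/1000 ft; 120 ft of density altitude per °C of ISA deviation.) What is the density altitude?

ISA temperature at 10200 ft = 15 − 2 × (10200/1000) = -5.4°C.
ISA deviation = -34 − (-5.4) = -28.6°C.
Density altitude = 10200 + 120 × (-28.6) = 10200 + (-3432) = 6768 ft.

6768 ft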